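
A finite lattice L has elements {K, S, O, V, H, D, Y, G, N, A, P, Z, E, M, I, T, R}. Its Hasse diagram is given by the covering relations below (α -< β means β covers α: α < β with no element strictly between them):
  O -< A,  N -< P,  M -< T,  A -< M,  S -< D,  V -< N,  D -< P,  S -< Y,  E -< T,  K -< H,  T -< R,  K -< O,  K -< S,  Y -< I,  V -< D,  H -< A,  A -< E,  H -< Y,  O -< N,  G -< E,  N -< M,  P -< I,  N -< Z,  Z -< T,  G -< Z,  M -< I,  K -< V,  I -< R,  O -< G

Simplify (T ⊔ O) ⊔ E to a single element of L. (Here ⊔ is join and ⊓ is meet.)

T ∨ O = T
T ∨ E = T

T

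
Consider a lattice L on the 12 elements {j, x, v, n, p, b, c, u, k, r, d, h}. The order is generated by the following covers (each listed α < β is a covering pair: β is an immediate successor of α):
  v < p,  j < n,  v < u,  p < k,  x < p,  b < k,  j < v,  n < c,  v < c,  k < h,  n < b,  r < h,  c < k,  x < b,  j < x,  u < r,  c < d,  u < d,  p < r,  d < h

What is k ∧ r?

p

Common lower bounds of {k, r}: j, p, v, x.
The greatest among these is p.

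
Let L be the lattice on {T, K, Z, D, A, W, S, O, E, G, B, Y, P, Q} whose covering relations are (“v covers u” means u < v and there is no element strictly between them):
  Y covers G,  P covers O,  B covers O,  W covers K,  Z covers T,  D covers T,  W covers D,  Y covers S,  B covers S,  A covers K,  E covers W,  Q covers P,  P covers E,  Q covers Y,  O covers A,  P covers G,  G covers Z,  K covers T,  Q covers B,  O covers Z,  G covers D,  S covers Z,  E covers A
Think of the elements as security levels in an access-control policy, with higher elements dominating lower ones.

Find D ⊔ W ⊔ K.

Common upper bounds of {D, W, K}: E, P, Q, W.
The least among these is W.

W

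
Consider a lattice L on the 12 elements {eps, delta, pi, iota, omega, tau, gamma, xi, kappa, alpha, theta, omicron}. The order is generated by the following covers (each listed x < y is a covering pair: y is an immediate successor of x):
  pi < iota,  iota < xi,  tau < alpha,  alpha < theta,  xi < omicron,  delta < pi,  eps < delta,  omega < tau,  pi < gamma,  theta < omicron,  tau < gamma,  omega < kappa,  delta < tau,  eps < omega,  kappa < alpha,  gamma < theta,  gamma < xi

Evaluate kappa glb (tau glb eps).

eps

tau ∧ eps = eps
kappa ∧ eps = eps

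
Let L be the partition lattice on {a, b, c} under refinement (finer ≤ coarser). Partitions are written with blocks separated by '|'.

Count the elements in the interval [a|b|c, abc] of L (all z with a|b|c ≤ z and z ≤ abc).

5

The interval [a|b|c, abc] = {abc, ab|c, ac|b, a|bc, a|b|c}, which has 5 elements.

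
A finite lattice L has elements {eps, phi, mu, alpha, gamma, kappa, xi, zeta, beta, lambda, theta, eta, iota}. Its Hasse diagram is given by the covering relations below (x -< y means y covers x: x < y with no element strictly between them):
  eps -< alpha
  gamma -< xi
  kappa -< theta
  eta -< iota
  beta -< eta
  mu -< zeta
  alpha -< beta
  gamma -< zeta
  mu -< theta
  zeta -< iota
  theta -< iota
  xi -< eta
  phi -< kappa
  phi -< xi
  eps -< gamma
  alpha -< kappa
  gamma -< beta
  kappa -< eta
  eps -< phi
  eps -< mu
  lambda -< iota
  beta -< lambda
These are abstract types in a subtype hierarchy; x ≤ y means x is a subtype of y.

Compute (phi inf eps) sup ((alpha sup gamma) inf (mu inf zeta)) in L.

phi ∧ eps = eps
alpha ∨ gamma = beta
mu ∧ zeta = mu
beta ∧ mu = eps
eps ∨ eps = eps

eps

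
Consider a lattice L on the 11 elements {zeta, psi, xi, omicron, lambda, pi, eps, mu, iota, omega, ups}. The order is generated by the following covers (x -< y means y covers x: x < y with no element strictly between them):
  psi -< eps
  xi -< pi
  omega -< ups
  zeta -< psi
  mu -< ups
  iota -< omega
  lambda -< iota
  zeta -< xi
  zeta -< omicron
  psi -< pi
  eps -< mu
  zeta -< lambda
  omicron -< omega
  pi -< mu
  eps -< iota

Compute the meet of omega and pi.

psi

Common lower bounds of {omega, pi}: psi, zeta.
The greatest among these is psi.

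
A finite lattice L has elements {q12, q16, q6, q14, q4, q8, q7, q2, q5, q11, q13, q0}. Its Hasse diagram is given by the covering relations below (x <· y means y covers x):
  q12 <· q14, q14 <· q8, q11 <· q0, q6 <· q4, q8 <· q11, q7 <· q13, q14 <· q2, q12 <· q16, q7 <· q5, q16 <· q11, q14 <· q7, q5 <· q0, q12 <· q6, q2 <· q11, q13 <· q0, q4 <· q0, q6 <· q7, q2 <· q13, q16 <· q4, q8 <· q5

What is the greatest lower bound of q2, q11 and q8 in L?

q14

Common lower bounds of {q2, q11, q8}: q12, q14.
The greatest among these is q14.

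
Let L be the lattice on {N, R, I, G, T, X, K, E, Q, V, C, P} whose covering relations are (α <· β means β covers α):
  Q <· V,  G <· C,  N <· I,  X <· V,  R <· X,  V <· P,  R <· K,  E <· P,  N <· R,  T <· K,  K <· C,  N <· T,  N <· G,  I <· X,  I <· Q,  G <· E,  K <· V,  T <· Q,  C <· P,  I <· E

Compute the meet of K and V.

K

Common lower bounds of {K, V}: K, N, R, T.
The greatest among these is K.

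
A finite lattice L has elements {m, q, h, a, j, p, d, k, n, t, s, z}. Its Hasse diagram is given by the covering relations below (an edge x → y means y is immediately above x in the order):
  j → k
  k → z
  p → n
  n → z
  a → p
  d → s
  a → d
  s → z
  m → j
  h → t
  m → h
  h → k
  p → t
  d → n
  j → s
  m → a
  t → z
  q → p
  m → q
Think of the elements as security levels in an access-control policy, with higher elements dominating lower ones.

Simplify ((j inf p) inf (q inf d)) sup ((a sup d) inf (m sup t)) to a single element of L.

j ∧ p = m
q ∧ d = m
m ∧ m = m
a ∨ d = d
m ∨ t = t
d ∧ t = a
m ∨ a = a

a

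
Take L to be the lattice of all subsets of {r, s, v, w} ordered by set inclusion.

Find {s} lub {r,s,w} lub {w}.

Under ⊆, join is union: {s} ∪ {r,s,w} ∪ {w} = {r,s,w}.

{r,s,w}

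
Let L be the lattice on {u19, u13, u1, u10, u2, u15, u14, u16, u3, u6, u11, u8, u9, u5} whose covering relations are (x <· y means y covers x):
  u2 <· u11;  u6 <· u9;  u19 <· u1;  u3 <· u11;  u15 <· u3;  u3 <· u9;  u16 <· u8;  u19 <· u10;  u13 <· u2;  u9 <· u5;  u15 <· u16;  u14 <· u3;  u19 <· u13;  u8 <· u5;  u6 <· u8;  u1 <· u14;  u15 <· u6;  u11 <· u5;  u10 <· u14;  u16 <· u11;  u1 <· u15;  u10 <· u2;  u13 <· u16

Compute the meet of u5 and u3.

Common lower bounds of {u5, u3}: u1, u10, u14, u15, u19, u3.
The greatest among these is u3.

u3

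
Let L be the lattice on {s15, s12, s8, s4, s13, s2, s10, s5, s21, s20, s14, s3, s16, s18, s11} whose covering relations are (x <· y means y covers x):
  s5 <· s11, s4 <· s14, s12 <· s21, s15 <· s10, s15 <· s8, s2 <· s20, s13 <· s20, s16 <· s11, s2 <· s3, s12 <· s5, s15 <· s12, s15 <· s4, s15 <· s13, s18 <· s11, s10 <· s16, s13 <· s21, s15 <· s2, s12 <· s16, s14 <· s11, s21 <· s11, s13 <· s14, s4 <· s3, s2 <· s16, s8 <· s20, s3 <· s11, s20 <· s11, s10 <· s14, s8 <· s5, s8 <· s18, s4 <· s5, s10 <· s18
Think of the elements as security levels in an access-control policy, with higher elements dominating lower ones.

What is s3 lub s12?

Common upper bounds of {s3, s12}: s11.
The least among these is s11.

s11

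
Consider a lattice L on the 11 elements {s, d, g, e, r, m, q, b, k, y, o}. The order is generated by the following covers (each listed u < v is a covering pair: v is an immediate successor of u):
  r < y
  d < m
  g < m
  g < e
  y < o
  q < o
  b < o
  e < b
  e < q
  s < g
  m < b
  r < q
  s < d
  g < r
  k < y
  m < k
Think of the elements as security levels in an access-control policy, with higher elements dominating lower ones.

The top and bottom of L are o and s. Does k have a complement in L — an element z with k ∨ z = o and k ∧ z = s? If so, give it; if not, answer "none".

For every candidate z, either k ∨ z ≠ o or k ∧ z ≠ s; no complement exists.

none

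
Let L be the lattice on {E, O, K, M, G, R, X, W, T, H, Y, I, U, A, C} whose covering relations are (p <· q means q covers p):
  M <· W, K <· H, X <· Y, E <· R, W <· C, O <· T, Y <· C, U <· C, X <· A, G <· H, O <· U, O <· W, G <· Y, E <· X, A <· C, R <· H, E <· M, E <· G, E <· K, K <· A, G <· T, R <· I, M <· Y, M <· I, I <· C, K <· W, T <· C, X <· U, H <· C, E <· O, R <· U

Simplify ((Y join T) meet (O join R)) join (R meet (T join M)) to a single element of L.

Y ∨ T = C
O ∨ R = U
C ∧ U = U
T ∨ M = C
R ∧ C = R
U ∨ R = U

U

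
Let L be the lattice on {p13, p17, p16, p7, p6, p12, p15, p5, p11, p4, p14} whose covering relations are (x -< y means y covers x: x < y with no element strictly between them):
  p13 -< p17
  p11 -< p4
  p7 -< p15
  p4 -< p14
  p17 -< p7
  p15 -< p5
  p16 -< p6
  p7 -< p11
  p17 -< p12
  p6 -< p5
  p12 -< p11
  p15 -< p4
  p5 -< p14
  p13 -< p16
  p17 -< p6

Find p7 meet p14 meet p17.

Common lower bounds of {p7, p14, p17}: p13, p17.
The greatest among these is p17.

p17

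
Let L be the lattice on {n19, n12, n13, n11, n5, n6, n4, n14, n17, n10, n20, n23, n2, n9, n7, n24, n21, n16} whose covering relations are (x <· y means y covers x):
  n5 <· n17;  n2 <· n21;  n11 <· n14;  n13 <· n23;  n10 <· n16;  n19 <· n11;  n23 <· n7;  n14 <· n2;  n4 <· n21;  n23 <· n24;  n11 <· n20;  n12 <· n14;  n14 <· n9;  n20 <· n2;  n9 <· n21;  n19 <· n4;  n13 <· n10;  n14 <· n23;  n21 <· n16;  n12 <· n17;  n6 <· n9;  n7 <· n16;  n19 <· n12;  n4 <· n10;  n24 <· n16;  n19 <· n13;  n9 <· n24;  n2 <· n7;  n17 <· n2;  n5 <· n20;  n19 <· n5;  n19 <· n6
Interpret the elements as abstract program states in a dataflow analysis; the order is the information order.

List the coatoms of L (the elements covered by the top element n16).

n10, n21, n24, n7

The coatoms are exactly the elements covered by n16: n10, n21, n24, n7.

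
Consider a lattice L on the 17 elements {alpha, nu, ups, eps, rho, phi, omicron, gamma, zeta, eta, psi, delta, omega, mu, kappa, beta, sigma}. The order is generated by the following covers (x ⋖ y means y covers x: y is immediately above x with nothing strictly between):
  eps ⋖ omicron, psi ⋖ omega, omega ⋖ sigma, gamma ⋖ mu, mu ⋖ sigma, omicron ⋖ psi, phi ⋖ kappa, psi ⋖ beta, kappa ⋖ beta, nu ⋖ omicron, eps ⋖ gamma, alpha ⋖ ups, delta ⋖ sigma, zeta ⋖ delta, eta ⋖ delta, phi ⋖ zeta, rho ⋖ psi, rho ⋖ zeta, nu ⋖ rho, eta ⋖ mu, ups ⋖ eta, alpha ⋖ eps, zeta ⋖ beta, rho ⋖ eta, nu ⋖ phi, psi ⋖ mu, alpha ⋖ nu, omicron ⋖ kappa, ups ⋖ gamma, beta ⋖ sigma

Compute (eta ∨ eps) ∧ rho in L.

rho

eta ∨ eps = mu
mu ∧ rho = rho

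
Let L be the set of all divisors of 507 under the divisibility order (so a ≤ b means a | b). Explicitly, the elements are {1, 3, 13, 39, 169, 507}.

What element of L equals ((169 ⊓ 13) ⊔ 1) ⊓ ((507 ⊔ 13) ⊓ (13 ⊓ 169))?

13

169 ∧ 13 = 13
13 ∨ 1 = 13
507 ∨ 13 = 507
13 ∧ 169 = 13
507 ∧ 13 = 13
13 ∧ 13 = 13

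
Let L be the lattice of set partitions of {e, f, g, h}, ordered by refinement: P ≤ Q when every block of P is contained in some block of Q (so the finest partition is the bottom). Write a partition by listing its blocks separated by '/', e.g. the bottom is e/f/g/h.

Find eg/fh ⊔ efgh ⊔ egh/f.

Common upper bounds of {eg/fh, efgh, egh/f}: efgh.
The least among these is efgh.

efgh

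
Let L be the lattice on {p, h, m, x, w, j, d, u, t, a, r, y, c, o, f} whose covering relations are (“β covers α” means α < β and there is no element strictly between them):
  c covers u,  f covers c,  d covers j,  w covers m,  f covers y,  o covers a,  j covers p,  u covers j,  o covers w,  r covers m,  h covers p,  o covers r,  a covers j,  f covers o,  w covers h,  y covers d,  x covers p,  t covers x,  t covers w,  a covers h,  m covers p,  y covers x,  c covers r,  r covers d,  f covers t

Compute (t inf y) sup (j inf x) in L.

x

t ∧ y = x
j ∧ x = p
x ∨ p = x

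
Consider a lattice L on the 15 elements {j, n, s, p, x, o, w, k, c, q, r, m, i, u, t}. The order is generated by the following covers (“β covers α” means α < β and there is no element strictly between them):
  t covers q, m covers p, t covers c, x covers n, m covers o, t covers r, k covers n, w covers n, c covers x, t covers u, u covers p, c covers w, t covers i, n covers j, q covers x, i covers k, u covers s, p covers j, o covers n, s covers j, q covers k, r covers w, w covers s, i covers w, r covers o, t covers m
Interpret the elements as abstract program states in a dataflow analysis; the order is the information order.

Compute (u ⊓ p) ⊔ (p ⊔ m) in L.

m

u ∧ p = p
p ∨ m = m
p ∨ m = m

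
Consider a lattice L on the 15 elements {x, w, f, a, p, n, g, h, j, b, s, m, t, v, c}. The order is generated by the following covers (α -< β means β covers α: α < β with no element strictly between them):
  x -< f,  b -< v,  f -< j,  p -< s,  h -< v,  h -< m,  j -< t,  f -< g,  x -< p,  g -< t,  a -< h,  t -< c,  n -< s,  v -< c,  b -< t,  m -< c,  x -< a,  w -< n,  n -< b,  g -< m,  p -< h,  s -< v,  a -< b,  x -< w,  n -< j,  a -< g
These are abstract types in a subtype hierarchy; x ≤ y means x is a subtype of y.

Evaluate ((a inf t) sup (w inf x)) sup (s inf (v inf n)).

b

a ∧ t = a
w ∧ x = x
a ∨ x = a
v ∧ n = n
s ∧ n = n
a ∨ n = b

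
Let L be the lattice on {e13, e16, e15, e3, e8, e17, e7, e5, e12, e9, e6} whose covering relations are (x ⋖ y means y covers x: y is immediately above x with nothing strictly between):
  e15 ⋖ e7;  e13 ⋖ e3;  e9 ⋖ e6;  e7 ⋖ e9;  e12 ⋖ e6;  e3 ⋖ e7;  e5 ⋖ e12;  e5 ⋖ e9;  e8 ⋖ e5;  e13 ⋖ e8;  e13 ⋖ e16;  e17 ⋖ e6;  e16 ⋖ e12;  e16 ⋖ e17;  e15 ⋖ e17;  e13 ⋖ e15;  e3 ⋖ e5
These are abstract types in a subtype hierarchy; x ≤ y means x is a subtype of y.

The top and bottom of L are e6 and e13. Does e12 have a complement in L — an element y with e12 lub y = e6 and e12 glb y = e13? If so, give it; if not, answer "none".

Need y with e12 ∨ y = e6 and e12 ∧ y = e13.
Checking each element gives: e15.

e15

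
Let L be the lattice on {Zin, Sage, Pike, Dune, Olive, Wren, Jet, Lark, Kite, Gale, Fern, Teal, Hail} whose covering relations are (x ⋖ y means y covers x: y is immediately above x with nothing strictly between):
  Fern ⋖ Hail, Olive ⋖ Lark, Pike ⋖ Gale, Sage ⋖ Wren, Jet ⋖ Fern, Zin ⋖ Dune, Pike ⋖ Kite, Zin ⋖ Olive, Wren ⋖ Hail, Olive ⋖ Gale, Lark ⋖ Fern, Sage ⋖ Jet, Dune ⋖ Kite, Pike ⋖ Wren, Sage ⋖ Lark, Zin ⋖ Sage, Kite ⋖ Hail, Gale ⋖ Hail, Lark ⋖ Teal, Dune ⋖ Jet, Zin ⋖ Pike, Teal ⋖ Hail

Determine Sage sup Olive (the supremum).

Lark

Common upper bounds of {Sage, Olive}: Fern, Hail, Lark, Teal.
The least among these is Lark.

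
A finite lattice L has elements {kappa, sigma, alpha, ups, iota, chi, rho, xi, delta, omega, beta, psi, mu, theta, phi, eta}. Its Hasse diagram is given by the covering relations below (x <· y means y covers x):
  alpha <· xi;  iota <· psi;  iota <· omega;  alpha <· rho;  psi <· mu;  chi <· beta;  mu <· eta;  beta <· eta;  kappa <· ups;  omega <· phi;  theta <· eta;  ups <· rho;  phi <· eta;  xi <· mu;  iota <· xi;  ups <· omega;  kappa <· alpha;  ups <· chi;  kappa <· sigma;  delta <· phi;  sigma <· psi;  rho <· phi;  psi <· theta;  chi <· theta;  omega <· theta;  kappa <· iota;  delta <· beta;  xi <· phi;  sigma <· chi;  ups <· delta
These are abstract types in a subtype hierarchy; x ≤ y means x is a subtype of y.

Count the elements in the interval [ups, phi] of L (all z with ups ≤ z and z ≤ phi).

5

The interval [ups, phi] = {delta, omega, phi, rho, ups}, which has 5 elements.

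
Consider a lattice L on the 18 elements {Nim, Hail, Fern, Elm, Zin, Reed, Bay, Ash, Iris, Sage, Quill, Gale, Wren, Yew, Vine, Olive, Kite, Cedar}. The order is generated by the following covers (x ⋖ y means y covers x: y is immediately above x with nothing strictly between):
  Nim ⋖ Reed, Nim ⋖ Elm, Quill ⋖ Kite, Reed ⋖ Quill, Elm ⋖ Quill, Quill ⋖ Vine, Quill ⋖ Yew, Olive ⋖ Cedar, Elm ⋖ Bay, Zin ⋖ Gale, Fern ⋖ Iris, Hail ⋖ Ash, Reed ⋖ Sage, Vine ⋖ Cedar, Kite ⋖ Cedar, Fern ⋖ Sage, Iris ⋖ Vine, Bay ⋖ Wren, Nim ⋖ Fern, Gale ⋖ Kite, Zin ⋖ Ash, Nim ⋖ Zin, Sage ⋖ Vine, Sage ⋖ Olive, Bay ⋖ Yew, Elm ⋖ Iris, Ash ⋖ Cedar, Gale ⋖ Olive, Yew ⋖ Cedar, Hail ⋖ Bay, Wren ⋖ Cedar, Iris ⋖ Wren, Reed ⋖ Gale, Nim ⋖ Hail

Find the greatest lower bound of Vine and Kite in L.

Common lower bounds of {Vine, Kite}: Elm, Nim, Quill, Reed.
The greatest among these is Quill.

Quill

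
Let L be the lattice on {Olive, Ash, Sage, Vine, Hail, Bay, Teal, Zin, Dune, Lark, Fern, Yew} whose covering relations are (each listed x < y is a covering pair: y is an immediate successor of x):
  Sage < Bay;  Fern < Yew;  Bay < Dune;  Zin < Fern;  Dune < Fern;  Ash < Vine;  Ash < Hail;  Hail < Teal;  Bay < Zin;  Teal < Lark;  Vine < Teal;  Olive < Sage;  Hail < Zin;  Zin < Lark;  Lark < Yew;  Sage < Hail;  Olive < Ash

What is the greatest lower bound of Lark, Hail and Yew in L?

Common lower bounds of {Lark, Hail, Yew}: Ash, Hail, Olive, Sage.
The greatest among these is Hail.

Hail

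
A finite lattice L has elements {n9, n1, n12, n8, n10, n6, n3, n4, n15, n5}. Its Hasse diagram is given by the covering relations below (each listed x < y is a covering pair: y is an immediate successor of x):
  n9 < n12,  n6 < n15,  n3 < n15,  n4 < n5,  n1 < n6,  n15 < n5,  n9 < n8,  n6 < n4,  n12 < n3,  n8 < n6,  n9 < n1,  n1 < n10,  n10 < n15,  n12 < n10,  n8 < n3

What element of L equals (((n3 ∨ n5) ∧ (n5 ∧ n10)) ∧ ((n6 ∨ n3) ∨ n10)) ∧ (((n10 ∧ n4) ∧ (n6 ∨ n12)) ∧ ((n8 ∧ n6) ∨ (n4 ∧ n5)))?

n3 ∨ n5 = n5
n5 ∧ n10 = n10
n5 ∧ n10 = n10
n6 ∨ n3 = n15
n15 ∨ n10 = n15
n10 ∧ n15 = n10
n10 ∧ n4 = n1
n6 ∨ n12 = n15
n1 ∧ n15 = n1
n8 ∧ n6 = n8
n4 ∧ n5 = n4
n8 ∨ n4 = n4
n1 ∧ n4 = n1
n10 ∧ n1 = n1

n1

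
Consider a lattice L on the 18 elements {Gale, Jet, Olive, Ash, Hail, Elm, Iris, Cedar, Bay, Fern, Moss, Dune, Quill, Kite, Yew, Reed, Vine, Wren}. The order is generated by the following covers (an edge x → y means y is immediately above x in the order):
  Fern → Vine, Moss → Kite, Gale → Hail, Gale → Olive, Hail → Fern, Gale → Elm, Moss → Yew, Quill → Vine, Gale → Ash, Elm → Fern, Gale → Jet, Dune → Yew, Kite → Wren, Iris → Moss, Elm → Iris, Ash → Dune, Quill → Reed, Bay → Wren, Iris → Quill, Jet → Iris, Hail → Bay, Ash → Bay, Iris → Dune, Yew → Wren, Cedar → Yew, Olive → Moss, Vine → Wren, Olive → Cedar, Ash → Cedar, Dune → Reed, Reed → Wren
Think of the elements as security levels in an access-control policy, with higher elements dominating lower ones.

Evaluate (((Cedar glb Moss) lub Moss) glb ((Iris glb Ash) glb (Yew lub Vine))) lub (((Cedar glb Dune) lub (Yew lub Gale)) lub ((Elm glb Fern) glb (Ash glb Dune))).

Yew

Cedar ∧ Moss = Olive
Olive ∨ Moss = Moss
Iris ∧ Ash = Gale
Yew ∨ Vine = Wren
Gale ∧ Wren = Gale
Moss ∧ Gale = Gale
Cedar ∧ Dune = Ash
Yew ∨ Gale = Yew
Ash ∨ Yew = Yew
Elm ∧ Fern = Elm
Ash ∧ Dune = Ash
Elm ∧ Ash = Gale
Yew ∨ Gale = Yew
Gale ∨ Yew = Yew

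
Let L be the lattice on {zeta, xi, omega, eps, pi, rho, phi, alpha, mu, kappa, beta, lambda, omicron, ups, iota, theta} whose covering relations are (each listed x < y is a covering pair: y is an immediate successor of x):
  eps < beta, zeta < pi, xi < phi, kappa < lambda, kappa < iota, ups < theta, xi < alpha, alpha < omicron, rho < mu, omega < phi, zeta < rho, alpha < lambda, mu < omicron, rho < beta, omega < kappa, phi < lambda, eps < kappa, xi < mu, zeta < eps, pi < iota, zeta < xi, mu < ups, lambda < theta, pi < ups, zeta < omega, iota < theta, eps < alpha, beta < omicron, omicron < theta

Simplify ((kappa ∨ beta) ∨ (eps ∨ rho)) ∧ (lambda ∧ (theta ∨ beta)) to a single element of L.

kappa ∨ beta = theta
eps ∨ rho = beta
theta ∨ beta = theta
theta ∨ beta = theta
lambda ∧ theta = lambda
theta ∧ lambda = lambda

lambda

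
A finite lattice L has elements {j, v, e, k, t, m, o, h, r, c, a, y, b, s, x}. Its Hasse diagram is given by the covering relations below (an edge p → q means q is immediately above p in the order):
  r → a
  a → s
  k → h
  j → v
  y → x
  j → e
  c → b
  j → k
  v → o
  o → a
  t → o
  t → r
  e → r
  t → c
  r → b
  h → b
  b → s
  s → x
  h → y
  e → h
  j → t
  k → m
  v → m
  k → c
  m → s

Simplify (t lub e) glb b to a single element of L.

t ∨ e = r
r ∧ b = r

r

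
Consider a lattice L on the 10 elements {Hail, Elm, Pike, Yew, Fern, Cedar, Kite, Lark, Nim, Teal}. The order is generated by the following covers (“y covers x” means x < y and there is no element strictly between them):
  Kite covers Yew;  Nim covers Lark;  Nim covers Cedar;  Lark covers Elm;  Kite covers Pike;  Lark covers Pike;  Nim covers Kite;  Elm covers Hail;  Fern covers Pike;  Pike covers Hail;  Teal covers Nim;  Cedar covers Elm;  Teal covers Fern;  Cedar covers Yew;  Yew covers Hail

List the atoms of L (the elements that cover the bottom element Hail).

Elm, Pike, Yew

The atoms are exactly the elements that cover Hail: Elm, Pike, Yew.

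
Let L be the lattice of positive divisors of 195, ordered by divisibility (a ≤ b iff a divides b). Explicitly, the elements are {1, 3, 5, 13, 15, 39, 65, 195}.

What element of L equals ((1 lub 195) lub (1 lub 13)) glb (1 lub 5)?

5

1 ∨ 195 = 195
1 ∨ 13 = 13
195 ∨ 13 = 195
1 ∨ 5 = 5
195 ∧ 5 = 5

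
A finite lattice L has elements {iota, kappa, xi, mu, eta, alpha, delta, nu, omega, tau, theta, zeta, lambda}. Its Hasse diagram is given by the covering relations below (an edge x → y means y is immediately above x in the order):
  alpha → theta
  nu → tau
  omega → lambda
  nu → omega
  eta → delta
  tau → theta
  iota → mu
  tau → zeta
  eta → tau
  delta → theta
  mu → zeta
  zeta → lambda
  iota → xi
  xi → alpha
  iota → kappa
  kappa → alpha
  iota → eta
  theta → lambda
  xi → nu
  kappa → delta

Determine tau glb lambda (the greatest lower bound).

Common lower bounds of {tau, lambda}: eta, iota, nu, tau, xi.
The greatest among these is tau.

tau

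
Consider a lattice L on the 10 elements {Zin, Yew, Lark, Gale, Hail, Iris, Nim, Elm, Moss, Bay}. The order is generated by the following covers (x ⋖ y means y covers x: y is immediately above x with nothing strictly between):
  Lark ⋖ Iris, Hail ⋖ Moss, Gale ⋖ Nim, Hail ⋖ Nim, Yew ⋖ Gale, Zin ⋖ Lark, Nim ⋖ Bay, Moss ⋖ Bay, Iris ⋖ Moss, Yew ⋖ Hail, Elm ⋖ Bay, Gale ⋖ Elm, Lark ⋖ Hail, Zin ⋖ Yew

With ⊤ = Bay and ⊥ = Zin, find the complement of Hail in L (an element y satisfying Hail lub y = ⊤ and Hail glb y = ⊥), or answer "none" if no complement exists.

none

For every candidate y, either Hail ∨ y ≠ Bay or Hail ∧ y ≠ Zin; no complement exists.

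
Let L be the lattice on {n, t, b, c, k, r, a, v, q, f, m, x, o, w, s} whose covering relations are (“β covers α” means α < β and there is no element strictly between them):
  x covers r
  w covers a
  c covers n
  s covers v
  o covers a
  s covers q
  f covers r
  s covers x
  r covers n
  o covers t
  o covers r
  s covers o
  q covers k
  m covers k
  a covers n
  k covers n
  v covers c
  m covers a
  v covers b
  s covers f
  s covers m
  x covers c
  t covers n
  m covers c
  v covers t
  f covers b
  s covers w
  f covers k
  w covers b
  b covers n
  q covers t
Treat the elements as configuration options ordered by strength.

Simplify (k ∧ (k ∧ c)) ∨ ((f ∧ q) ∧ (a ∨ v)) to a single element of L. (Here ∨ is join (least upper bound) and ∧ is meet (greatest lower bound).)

k ∧ c = n
k ∧ n = n
f ∧ q = k
a ∨ v = s
k ∧ s = k
n ∨ k = k

k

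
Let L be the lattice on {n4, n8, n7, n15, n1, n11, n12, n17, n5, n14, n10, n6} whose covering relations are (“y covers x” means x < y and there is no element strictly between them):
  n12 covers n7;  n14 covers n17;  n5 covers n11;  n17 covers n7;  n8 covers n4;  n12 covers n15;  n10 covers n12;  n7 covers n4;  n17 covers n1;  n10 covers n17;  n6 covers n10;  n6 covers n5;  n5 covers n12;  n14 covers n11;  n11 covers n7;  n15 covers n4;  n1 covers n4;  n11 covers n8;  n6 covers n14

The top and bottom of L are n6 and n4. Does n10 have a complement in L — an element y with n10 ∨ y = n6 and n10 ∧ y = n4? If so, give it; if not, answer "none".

n8

Need y with n10 ∨ y = n6 and n10 ∧ y = n4.
Checking each element gives: n8.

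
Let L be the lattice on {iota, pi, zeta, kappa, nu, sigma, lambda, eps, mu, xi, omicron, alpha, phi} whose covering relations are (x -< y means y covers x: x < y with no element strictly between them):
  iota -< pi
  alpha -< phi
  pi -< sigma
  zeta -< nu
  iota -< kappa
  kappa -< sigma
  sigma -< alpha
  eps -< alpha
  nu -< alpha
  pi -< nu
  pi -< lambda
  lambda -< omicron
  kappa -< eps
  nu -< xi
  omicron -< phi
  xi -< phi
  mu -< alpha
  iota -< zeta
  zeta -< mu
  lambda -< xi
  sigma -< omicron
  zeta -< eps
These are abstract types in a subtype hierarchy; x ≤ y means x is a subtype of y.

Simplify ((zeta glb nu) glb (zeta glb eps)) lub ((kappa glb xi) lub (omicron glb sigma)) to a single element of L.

alpha

zeta ∧ nu = zeta
zeta ∧ eps = zeta
zeta ∧ zeta = zeta
kappa ∧ xi = iota
omicron ∧ sigma = sigma
iota ∨ sigma = sigma
zeta ∨ sigma = alpha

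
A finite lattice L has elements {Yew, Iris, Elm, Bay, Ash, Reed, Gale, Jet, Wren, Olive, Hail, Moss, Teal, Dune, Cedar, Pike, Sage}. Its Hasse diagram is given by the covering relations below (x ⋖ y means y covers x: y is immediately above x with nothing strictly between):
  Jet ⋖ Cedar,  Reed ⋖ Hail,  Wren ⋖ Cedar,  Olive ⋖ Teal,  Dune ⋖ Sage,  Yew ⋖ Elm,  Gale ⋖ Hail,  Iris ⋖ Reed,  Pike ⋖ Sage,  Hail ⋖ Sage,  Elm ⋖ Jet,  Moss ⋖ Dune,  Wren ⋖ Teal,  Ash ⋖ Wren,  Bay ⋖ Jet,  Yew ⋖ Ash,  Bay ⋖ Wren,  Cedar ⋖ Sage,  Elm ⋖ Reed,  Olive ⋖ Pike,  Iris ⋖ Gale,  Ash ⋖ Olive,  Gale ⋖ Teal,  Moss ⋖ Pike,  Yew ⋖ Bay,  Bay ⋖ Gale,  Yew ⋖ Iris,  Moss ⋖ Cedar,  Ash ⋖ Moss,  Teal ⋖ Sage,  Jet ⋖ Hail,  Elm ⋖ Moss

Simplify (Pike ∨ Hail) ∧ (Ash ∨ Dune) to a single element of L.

Dune

Pike ∨ Hail = Sage
Ash ∨ Dune = Dune
Sage ∧ Dune = Dune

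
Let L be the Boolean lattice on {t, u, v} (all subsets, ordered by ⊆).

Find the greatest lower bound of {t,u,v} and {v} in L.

{v}

Under ⊆, meet is intersection: {t,u,v} ∩ {v} = {v}.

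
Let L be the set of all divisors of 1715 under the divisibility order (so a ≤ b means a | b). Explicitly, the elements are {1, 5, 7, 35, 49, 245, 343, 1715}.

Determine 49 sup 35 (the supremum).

245

In the divisibility order, the join is the least common multiple: lcm(49, 35) = 245.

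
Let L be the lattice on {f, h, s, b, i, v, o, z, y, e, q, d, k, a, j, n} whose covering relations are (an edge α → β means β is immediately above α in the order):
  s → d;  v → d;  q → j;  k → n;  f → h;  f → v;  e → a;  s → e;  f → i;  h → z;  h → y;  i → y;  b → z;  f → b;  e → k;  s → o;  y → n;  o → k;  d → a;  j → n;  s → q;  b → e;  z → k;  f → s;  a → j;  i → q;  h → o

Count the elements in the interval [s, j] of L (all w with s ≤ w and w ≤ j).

6

The interval [s, j] = {a, d, e, j, q, s}, which has 6 elements.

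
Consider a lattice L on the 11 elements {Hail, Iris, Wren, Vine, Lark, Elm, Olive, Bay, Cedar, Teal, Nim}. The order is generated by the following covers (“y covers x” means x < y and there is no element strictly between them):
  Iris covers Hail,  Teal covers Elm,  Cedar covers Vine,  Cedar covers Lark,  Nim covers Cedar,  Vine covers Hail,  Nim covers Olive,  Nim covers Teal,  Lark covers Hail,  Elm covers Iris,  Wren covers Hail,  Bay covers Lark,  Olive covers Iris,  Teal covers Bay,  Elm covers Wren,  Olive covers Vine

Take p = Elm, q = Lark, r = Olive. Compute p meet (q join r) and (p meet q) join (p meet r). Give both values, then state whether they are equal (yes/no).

q join r = Nim, so p meet (q join r) = Elm meet Nim = Elm.
p meet q = Hail and p meet r = Iris, so (p meet q) join (p meet r) = Hail join Iris = Iris.
Equal: no.

Elm; Iris; no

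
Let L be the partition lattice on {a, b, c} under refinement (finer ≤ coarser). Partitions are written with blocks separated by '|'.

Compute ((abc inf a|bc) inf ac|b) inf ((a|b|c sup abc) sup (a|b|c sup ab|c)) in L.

abc ∧ a|bc = a|bc
a|bc ∧ ac|b = a|b|c
a|b|c ∨ abc = abc
a|b|c ∨ ab|c = ab|c
abc ∨ ab|c = abc
a|b|c ∧ abc = a|b|c

a|b|c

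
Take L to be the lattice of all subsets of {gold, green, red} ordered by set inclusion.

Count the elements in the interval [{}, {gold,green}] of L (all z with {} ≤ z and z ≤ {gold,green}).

4

The interval [{}, {gold,green}] = {{gold,green}, {gold}, {green}, {}}, which has 4 elements.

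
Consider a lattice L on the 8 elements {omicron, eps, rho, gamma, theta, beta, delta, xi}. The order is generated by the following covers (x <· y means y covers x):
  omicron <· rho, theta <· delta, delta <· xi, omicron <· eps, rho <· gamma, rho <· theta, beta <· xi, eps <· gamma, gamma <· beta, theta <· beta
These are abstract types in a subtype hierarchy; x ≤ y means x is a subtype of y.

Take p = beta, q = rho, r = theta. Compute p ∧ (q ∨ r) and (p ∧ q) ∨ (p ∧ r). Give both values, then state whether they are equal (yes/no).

theta; theta; yes

q ∨ r = theta, so p ∧ (q ∨ r) = beta ∧ theta = theta.
p ∧ q = rho and p ∧ r = theta, so (p ∧ q) ∨ (p ∧ r) = rho ∨ theta = theta.
Equal: yes.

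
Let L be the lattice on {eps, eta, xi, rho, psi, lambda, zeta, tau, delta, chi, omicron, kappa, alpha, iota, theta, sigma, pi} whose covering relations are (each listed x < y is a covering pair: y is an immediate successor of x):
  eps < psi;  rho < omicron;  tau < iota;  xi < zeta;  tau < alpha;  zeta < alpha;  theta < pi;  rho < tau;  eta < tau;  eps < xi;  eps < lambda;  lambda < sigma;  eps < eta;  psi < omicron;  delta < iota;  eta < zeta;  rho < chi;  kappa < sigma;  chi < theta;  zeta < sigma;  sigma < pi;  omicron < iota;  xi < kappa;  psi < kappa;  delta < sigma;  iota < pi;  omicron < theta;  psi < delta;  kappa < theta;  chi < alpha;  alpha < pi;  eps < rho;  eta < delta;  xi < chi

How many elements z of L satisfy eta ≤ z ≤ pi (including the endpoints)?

The interval [eta, pi] = {alpha, delta, eta, iota, pi, sigma, tau, zeta}, which has 8 elements.

8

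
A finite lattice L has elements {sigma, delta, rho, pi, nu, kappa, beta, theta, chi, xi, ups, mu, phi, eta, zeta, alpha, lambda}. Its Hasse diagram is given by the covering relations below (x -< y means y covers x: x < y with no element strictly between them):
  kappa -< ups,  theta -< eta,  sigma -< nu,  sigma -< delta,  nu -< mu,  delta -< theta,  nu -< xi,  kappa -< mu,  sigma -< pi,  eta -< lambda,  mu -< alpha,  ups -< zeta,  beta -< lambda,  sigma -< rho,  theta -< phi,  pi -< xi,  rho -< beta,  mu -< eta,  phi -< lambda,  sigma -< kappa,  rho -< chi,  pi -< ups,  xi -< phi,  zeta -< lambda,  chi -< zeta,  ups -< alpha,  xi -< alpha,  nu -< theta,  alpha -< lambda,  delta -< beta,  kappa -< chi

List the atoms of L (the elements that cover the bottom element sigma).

delta, kappa, nu, pi, rho

The atoms are exactly the elements that cover sigma: delta, kappa, nu, pi, rho.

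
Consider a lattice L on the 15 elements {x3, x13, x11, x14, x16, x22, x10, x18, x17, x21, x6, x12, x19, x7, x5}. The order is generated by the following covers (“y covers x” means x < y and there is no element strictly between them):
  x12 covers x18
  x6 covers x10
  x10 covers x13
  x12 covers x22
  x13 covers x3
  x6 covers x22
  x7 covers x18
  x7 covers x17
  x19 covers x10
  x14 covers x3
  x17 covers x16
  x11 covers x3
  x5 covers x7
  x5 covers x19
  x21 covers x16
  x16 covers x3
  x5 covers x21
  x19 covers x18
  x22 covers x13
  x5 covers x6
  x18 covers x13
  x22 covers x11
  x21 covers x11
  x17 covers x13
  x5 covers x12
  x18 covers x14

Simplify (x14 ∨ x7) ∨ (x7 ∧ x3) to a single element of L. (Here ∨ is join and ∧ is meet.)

x14 ∨ x7 = x7
x7 ∧ x3 = x3
x7 ∨ x3 = x7

x7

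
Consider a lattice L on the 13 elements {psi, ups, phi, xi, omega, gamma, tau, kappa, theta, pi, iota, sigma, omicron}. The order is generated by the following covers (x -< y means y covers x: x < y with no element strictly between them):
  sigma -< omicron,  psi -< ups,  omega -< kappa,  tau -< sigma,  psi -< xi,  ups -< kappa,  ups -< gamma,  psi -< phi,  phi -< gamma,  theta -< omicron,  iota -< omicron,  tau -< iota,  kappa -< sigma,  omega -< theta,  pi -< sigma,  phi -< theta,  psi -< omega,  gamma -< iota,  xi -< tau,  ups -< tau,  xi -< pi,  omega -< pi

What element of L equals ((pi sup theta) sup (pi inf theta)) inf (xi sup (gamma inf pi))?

xi

pi ∨ theta = omicron
pi ∧ theta = omega
omicron ∨ omega = omicron
gamma ∧ pi = psi
xi ∨ psi = xi
omicron ∧ xi = xi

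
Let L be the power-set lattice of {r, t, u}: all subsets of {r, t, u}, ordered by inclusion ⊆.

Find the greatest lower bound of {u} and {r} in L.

Common lower bounds of {{u}, {r}}: {}.
The greatest among these is {}.

{}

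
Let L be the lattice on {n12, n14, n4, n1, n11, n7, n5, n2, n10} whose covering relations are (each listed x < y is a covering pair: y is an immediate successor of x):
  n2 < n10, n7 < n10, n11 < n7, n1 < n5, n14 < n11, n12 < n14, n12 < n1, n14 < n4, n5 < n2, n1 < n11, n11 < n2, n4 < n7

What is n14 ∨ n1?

n11

Common upper bounds of {n14, n1}: n10, n11, n2, n7.
The least among these is n11.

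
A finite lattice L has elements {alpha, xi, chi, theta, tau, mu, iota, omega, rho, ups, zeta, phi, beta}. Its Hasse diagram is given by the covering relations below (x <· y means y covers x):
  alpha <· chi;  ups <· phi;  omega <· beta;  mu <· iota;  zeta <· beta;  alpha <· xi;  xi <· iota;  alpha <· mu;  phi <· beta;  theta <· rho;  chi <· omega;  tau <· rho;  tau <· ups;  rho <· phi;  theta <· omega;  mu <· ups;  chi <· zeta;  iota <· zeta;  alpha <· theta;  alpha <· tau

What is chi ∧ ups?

alpha

Common lower bounds of {chi, ups}: alpha.
The greatest among these is alpha.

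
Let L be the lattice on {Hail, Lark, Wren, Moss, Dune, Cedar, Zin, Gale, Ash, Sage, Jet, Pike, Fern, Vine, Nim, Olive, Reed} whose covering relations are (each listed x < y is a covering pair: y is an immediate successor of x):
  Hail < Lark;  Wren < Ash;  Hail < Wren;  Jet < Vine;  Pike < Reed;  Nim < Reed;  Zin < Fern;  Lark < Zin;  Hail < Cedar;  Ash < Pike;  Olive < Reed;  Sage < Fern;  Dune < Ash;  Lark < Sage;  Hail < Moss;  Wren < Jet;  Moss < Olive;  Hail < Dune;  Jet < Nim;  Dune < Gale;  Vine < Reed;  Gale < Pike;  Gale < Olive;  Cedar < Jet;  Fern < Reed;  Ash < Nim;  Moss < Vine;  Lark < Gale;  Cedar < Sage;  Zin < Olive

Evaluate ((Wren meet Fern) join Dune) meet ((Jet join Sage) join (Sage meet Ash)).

Dune

Wren ∧ Fern = Hail
Hail ∨ Dune = Dune
Jet ∨ Sage = Reed
Sage ∧ Ash = Hail
Reed ∨ Hail = Reed
Dune ∧ Reed = Dune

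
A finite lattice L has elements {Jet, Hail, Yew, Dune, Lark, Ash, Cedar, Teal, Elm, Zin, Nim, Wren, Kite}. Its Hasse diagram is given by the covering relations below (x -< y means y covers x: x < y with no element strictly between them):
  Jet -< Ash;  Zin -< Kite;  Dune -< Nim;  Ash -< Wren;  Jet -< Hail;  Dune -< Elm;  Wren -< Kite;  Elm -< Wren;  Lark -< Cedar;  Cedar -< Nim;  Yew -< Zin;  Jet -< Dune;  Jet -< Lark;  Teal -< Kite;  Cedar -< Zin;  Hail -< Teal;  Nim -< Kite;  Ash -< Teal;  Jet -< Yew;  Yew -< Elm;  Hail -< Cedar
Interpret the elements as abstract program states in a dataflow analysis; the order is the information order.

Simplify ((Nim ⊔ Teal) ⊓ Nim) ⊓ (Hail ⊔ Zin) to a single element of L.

Cedar

Nim ∨ Teal = Kite
Kite ∧ Nim = Nim
Hail ∨ Zin = Zin
Nim ∧ Zin = Cedar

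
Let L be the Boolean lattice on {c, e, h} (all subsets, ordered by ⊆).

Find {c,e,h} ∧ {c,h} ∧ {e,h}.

Common lower bounds of {{c,e,h}, {c,h}, {e,h}}: {h}, ∅.
The greatest among these is {h}.

{h}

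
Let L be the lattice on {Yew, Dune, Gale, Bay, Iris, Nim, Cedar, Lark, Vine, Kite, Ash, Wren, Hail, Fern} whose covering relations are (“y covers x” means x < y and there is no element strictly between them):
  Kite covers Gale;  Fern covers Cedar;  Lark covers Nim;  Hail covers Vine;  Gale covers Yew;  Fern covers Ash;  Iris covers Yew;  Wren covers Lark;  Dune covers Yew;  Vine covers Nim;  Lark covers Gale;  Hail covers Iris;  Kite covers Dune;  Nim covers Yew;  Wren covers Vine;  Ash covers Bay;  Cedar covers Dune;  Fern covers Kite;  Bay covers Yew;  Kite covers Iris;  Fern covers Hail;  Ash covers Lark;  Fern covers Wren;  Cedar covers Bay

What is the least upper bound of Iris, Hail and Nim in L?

Hail

Common upper bounds of {Iris, Hail, Nim}: Fern, Hail.
The least among these is Hail.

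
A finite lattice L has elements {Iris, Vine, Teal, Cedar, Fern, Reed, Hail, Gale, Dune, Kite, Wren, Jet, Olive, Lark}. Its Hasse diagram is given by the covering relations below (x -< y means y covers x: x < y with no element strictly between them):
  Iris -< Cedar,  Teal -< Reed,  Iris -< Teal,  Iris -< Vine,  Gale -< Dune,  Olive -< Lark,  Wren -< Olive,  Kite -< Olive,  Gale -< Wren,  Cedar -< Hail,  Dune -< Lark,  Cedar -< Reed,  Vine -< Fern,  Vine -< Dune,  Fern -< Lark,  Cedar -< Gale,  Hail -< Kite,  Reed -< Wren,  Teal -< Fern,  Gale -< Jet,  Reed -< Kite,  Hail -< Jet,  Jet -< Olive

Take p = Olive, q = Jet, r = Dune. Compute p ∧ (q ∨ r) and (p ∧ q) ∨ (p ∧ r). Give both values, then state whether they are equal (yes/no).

Olive; Jet; no

q ∨ r = Lark, so p ∧ (q ∨ r) = Olive ∧ Lark = Olive.
p ∧ q = Jet and p ∧ r = Gale, so (p ∧ q) ∨ (p ∧ r) = Jet ∨ Gale = Jet.
Equal: no.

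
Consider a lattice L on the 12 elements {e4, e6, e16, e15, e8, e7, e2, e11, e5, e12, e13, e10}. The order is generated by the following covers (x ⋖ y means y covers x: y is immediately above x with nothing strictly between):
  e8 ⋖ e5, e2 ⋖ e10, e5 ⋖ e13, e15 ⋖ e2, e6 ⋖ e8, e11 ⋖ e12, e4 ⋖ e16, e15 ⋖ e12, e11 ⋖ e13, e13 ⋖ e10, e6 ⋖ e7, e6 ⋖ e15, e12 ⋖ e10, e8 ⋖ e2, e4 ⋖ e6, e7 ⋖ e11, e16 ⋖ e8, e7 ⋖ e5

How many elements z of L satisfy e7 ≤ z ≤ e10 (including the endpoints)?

The interval [e7, e10] = {e10, e11, e12, e13, e5, e7}, which has 6 elements.

6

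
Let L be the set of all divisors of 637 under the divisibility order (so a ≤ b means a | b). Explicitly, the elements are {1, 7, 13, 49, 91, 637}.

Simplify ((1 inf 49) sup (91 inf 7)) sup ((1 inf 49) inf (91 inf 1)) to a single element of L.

7

1 ∧ 49 = 1
91 ∧ 7 = 7
1 ∨ 7 = 7
1 ∧ 49 = 1
91 ∧ 1 = 1
1 ∧ 1 = 1
7 ∨ 1 = 7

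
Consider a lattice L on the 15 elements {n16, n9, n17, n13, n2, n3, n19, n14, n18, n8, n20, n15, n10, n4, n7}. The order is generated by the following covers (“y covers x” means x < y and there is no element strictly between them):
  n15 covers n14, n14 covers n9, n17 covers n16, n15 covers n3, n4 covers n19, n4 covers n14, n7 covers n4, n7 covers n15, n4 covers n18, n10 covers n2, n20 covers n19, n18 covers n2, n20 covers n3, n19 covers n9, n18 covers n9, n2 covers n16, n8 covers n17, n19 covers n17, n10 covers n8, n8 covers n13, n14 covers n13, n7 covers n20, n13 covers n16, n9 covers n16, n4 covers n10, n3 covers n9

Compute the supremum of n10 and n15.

n7

Common upper bounds of {n10, n15}: n7.
The least among these is n7.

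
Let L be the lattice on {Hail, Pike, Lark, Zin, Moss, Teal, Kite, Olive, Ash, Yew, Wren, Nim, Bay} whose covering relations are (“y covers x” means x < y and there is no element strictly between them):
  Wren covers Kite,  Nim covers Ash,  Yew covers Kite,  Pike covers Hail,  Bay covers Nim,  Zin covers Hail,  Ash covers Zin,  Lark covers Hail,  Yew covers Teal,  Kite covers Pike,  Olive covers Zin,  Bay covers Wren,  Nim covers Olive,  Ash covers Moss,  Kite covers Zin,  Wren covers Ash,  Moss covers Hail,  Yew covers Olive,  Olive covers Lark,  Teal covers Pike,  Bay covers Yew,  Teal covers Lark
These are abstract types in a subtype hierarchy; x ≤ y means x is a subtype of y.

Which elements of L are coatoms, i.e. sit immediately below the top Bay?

The coatoms are exactly the elements covered by Bay: Nim, Wren, Yew.

Nim, Wren, Yew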